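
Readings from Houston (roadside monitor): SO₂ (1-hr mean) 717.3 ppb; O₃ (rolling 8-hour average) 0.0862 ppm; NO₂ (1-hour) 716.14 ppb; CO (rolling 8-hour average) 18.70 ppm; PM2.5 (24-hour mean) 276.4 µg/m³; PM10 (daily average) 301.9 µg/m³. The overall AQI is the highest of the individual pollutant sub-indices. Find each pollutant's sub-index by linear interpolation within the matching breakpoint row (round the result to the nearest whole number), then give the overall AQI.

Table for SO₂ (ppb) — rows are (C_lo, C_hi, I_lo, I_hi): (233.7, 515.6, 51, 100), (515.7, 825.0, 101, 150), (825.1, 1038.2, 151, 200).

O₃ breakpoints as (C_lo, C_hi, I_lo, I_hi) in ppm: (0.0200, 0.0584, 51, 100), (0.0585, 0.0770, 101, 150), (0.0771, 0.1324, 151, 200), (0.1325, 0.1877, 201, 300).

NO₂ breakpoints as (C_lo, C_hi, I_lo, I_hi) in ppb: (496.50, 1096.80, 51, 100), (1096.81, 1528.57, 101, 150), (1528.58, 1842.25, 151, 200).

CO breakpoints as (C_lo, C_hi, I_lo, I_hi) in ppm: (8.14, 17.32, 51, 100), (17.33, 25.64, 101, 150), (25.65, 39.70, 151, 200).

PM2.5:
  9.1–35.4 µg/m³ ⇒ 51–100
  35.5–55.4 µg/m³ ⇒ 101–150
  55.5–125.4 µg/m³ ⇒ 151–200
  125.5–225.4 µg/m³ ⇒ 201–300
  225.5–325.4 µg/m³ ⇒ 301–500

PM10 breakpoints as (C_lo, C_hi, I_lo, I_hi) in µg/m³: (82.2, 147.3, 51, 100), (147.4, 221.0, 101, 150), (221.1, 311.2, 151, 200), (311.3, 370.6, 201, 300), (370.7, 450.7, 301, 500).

SO₂: row 515.7–825.0 (AQI 101–150). (150−101)·(717.3−515.7)/(825.0−515.7) + 101 = 49·201.6/309.3 + 101 ≈ 132.94 → 133.
O₃ 0.0862: bracket 0.0771–0.1324 → index 151–200; slope 49/0.0553, offset 0.0091.
AQI = 151 + 49/0.0553·0.0091 ≈ 159.06 ⇒ 159.
NO₂: 716.14 ∈ [496.50, 1096.80] ↔ index [51, 100].
51 + (716.14−496.50)·(100−51)/(1096.80−496.50) = 51 + 219.64·49/600.30 ≈ 68.93, so AQI = 69.
CO: 18.70 lies in 17.33–25.64, so I_lo=101, I_hi=150, C_lo=17.33, C_hi=25.64.
(150−101)/(25.64−17.33) × (18.70−17.33) + 101 = 49/8.31 × 1.37 + 101 ≈ 109.08 → 109.
PM2.5: 276.4 lies in 225.5–325.4, so I_lo=301, I_hi=500, C_lo=225.5, C_hi=325.4.
(500−301)/(325.4−225.5) × (276.4−225.5) + 301 = 199/99.9 × 50.9 + 301 ≈ 402.39 → 402.
PM10: row 221.1–311.2 (AQI 151–200). (200−151)·(301.9−221.1)/(311.2−221.1) + 151 = 49·80.8/90.1 + 151 ≈ 194.94 → 195.
Sub-indices: SO₂→133, O₃→159, NO₂→69, CO→109, PM2.5→402, PM10→195. Overall AQI = max = 402; dominant pollutant is PM2.5.

402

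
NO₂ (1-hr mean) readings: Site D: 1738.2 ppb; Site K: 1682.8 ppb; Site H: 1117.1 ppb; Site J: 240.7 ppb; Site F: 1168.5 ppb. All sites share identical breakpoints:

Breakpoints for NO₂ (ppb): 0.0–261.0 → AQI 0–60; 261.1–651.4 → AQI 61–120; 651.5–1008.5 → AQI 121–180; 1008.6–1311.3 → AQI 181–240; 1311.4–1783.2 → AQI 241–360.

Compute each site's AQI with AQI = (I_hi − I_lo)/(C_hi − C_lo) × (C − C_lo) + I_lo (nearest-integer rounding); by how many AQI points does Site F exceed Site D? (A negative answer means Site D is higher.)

Site D: row 1311.4–1783.2 (AQI 241–360). (360−241)·(1738.2−1311.4)/(1783.2−1311.4) + 241 = 119·426.8/471.8 + 241 ≈ 348.65 → 349.
Site K: row 1311.4–1783.2 (AQI 241–360). (360−241)·(1682.8−1311.4)/(1783.2−1311.4) + 241 = 119·371.4/471.8 + 241 ≈ 334.68 → 335.
Site H: 1117.1 ∈ [1008.6, 1311.3] ↔ index [181, 240].
181 + (1117.1−1008.6)·(240−181)/(1311.3−1008.6) = 181 + 108.5·59/302.7 ≈ 202.15, so AQI = 202.
Site J: 240.7 lies in 0.0–261.0, so I_lo=0, I_hi=60, C_lo=0.0, C_hi=261.0.
(60−0)/(261.0−0.0) × (240.7−0.0) + 0 = 60/261.0 × 240.7 + 0 ≈ 55.33 → 55.
Site F 1168.5: bracket 1008.6–1311.3 → index 181–240; slope 59/302.7, offset 159.9.
AQI = 181 + 59/302.7·159.9 ≈ 212.17 ⇒ 212.
AQIs: Site D=349, Site K=335, Site H=202, Site J=55, Site F=212. Site F (212) − Site D (349) = -137.

-137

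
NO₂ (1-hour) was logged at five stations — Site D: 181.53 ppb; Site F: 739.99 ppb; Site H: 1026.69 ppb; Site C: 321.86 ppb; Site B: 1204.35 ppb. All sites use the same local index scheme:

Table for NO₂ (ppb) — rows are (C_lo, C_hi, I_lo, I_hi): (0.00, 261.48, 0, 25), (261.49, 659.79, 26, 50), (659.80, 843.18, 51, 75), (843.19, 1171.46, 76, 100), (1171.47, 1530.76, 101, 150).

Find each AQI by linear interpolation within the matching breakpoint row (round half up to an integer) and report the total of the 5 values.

302

Site D: 181.53 ∈ [0.00, 261.48] ↔ index [0, 25].
0 + (181.53−0.00)·(25−0)/(261.48−0.00) = 0 + 181.53·25/261.48 ≈ 17.36, so AQI = 17.
Site F: 739.99 ∈ [659.80, 843.18] ↔ index [51, 75].
51 + (739.99−659.80)·(75−51)/(843.18−659.80) = 51 + 80.19·24/183.38 ≈ 61.49, so AQI = 61.
Site H: 1026.69 lies in 843.19–1171.46, so I_lo=76, I_hi=100, C_lo=843.19, C_hi=1171.46.
(100−76)/(1171.46−843.19) × (1026.69−843.19) + 76 = 24/328.27 × 183.50 + 76 ≈ 89.42 → 89.
Site C 321.86: bracket 261.49–659.79 → index 26–50; slope 24/398.30, offset 60.37.
AQI = 26 + 24/398.30·60.37 ≈ 29.64 ⇒ 30.
Site B: 1204.35 lies in 1171.47–1530.76, so I_lo=101, I_hi=150, C_lo=1171.47, C_hi=1530.76.
(150−101)/(1530.76−1171.47) × (1204.35−1171.47) + 101 = 49/359.29 × 32.88 + 101 ≈ 105.48 → 105.
AQIs: Site D=17, Site F=61, Site H=89, Site C=30, Site B=105. Sum = 17 + 61 + 89 + 30 + 105 = 302.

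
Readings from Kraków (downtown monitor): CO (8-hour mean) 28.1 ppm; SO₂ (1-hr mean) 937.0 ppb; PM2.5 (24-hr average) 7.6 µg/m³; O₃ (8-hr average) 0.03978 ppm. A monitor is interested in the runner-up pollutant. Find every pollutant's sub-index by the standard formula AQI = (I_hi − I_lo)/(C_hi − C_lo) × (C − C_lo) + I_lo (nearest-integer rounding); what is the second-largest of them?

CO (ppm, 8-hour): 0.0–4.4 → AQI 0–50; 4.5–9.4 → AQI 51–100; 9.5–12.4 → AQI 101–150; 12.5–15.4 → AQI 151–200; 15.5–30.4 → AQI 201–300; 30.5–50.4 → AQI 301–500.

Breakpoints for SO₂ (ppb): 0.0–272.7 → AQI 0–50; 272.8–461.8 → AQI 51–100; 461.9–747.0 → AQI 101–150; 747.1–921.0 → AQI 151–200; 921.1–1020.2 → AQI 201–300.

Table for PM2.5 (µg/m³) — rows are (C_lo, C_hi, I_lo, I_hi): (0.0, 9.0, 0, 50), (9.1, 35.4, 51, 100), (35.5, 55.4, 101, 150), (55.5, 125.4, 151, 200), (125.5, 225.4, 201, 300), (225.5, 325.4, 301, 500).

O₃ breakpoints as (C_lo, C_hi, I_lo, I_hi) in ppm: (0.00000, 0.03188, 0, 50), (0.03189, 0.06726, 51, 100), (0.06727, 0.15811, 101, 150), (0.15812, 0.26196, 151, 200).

CO 28.1: bracket 15.5–30.4 → index 201–300; slope 99/14.9, offset 12.6.
AQI = 201 + 99/14.9·12.6 ≈ 284.72 ⇒ 285.
SO₂ 937.0: bracket 921.1–1020.2 → index 201–300; slope 99/99.1, offset 15.9.
AQI = 201 + 99/99.1·15.9 ≈ 216.88 ⇒ 217.
PM2.5: row 0.0–9.0 (AQI 0–50). (50−0)·(7.6−0.0)/(9.0−0.0) + 0 = 50·7.6/9.0 + 0 ≈ 42.22 → 42.
O₃: 0.03978 lies in 0.03189–0.06726, so I_lo=51, I_hi=100, C_lo=0.03189, C_hi=0.06726.
(100−51)/(0.06726−0.03189) × (0.03978−0.03189) + 51 = 49/0.03537 × 0.00789 + 51 ≈ 61.93 → 62.
Sub-indices: CO→285, SO₂→217, PM2.5→42, O₃→62. Ranked high→low: 285, 217, 62, 42. Second-highest sub-index = 217.

217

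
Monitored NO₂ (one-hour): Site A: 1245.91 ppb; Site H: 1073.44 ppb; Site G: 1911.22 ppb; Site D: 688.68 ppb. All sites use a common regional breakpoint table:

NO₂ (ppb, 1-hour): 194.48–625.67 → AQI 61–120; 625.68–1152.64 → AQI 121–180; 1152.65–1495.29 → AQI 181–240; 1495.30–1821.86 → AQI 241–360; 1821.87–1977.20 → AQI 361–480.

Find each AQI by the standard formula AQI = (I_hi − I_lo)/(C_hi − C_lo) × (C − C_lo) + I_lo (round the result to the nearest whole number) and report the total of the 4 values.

925

Site A 1245.91: bracket 1152.65–1495.29 → index 181–240; slope 59/342.64, offset 93.26.
AQI = 181 + 59/342.64·93.26 ≈ 197.06 ⇒ 197.
Site H: row 625.68–1152.64 (AQI 121–180). (180−121)·(1073.44−625.68)/(1152.64−625.68) + 121 = 59·447.76/526.96 + 121 ≈ 171.13 → 171.
Site G: row 1821.87–1977.20 (AQI 361–480). (480−361)·(1911.22−1821.87)/(1977.20−1821.87) + 361 = 119·89.35/155.33 + 361 ≈ 429.45 → 429.
Site D: 688.68 ∈ [625.68, 1152.64] ↔ index [121, 180].
121 + (688.68−625.68)·(180−121)/(1152.64−625.68) = 121 + 63.00·59/526.96 ≈ 128.05, so AQI = 128.
AQIs: Site A=197, Site H=171, Site G=429, Site D=128. Sum = 197 + 171 + 429 + 128 = 925.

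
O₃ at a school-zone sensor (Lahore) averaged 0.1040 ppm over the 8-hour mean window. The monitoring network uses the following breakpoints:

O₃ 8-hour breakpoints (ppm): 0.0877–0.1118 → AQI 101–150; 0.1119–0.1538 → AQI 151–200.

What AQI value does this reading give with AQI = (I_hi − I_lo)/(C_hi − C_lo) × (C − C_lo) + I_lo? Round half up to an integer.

134

O₃: row 0.0877–0.1118 (AQI 101–150). (150−101)·(0.1040−0.0877)/(0.1118−0.0877) + 101 = 49·0.0163/0.0241 + 101 ≈ 134.14 → 134.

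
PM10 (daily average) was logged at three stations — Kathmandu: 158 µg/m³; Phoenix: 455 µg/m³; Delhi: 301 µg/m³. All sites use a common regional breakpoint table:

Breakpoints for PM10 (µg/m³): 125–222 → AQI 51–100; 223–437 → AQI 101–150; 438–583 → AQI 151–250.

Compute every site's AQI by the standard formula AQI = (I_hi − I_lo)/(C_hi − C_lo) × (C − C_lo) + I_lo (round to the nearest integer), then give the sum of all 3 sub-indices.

350

Kathmandu: 158 lies in 125–222, so I_lo=51, I_hi=100, C_lo=125, C_hi=222.
(100−51)/(222−125) × (158−125) + 51 = 49/97 × 33 + 51 ≈ 67.67 → 68.
Phoenix 455: bracket 438–583 → index 151–250; slope 99/145, offset 17.
AQI = 151 + 99/145·17 ≈ 162.61 ⇒ 163.
Delhi: 301 lies in 223–437, so I_lo=101, I_hi=150, C_lo=223, C_hi=437.
(150−101)/(437−223) × (301−223) + 101 = 49/214 × 78 + 101 ≈ 118.86 → 119.
AQIs: Kathmandu=68, Phoenix=163, Delhi=119. Sum = 68 + 163 + 119 = 350.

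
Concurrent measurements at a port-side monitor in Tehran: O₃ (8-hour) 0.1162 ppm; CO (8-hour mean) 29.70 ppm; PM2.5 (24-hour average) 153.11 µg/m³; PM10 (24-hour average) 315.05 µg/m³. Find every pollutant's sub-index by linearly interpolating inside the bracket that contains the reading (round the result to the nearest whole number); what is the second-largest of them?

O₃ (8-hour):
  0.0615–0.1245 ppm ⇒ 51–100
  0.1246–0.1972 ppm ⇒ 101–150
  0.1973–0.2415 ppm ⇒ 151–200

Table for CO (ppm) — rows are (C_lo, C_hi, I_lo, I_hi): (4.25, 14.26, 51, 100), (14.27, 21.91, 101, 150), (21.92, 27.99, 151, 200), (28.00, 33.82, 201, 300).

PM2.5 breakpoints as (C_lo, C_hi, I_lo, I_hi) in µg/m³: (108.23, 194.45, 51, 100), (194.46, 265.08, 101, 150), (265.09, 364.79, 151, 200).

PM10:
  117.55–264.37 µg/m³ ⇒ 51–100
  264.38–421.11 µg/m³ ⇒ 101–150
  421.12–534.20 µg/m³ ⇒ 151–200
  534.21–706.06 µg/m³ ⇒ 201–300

117

O₃: 0.1162 lies in 0.0615–0.1245, so I_lo=51, I_hi=100, C_lo=0.0615, C_hi=0.1245.
(100−51)/(0.1245−0.0615) × (0.1162−0.0615) + 51 = 49/0.0630 × 0.0547 + 51 ≈ 93.54 → 94.
CO: row 28.00–33.82 (AQI 201–300). (300−201)·(29.70−28.00)/(33.82−28.00) + 201 = 99·1.70/5.82 + 201 ≈ 229.92 → 230.
PM2.5: 153.11 lies in 108.23–194.45, so I_lo=51, I_hi=100, C_lo=108.23, C_hi=194.45.
(100−51)/(194.45−108.23) × (153.11−108.23) + 51 = 49/86.22 × 44.88 + 51 ≈ 76.51 → 77.
PM10: row 264.38–421.11 (AQI 101–150). (150−101)·(315.05−264.38)/(421.11−264.38) + 101 = 49·50.67/156.73 + 101 ≈ 116.84 → 117.
Sub-indices: O₃→94, CO→230, PM2.5→77, PM10→117. Ranked high→low: 230, 117, 94, 77. Second-highest sub-index = 117.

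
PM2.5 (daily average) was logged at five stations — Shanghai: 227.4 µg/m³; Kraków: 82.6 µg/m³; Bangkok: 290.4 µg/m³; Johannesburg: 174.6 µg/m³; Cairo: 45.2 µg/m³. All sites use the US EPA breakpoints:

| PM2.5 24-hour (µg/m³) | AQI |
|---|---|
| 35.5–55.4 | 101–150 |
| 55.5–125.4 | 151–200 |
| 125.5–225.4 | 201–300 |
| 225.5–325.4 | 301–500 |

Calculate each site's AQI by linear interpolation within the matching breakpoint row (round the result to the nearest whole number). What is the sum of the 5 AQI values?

Shanghai: 227.4 lies in 225.5–325.4, so I_lo=301, I_hi=500, C_lo=225.5, C_hi=325.4.
(500−301)/(325.4−225.5) × (227.4−225.5) + 301 = 199/99.9 × 1.9 + 301 ≈ 304.78 → 305.
Kraków 82.6: bracket 55.5–125.4 → index 151–200; slope 49/69.9, offset 27.1.
AQI = 151 + 49/69.9·27.1 ≈ 170.00 ⇒ 170.
Bangkok 290.4: bracket 225.5–325.4 → index 301–500; slope 199/99.9, offset 64.9.
AQI = 301 + 199/99.9·64.9 ≈ 430.28 ⇒ 430.
Johannesburg: 174.6 ∈ [125.5, 225.4] ↔ index [201, 300].
201 + (174.6−125.5)·(300−201)/(225.4−125.5) = 201 + 49.1·99/99.9 ≈ 249.66, so AQI = 250.
Cairo: 45.2 lies in 35.5–55.4, so I_lo=101, I_hi=150, C_lo=35.5, C_hi=55.4.
(150−101)/(55.4−35.5) × (45.2−35.5) + 101 = 49/19.9 × 9.7 + 101 ≈ 124.88 → 125.
AQIs: Shanghai=305, Kraków=170, Bangkok=430, Johannesburg=250, Cairo=125. Sum = 305 + 170 + 430 + 250 + 125 = 1280.

1280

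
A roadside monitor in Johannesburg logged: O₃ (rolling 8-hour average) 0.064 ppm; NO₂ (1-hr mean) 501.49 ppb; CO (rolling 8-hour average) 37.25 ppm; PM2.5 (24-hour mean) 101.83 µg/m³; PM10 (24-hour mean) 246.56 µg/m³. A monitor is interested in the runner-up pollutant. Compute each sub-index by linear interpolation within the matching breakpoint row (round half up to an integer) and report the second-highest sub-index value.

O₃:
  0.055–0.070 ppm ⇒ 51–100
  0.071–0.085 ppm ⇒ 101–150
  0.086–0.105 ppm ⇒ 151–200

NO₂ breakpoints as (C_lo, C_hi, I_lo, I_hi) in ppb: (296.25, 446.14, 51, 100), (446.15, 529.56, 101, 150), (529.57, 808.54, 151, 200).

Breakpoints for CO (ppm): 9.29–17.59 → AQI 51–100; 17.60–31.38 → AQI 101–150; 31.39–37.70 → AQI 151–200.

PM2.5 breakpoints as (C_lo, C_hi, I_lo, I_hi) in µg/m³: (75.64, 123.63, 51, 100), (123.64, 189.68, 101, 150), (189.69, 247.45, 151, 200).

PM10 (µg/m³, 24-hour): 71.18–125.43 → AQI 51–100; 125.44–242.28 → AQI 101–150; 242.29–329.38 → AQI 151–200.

O₃: row 0.055–0.070 (AQI 51–100). (100−51)·(0.064−0.055)/(0.070−0.055) + 51 = 49·0.009/0.015 + 51 ≈ 80.40 → 80.
NO₂: 501.49 lies in 446.15–529.56, so I_lo=101, I_hi=150, C_lo=446.15, C_hi=529.56.
(150−101)/(529.56−446.15) × (501.49−446.15) + 101 = 49/83.41 × 55.34 + 101 ≈ 133.51 → 134.
CO: 37.25 ∈ [31.39, 37.70] ↔ index [151, 200].
151 + (37.25−31.39)·(200−151)/(37.70−31.39) = 151 + 5.86·49/6.31 ≈ 196.51, so AQI = 197.
PM2.5: 101.83 lies in 75.64–123.63, so I_lo=51, I_hi=100, C_lo=75.64, C_hi=123.63.
(100−51)/(123.63−75.64) × (101.83−75.64) + 51 = 49/47.99 × 26.19 + 51 ≈ 77.74 → 78.
PM10 246.56: bracket 242.29–329.38 → index 151–200; slope 49/87.09, offset 4.27.
AQI = 151 + 49/87.09·4.27 ≈ 153.40 ⇒ 153.
Sub-indices: O₃→80, NO₂→134, CO→197, PM2.5→78, PM10→153. Ranked high→low: 197, 153, 134, 80, 78. Second-highest sub-index = 153.

153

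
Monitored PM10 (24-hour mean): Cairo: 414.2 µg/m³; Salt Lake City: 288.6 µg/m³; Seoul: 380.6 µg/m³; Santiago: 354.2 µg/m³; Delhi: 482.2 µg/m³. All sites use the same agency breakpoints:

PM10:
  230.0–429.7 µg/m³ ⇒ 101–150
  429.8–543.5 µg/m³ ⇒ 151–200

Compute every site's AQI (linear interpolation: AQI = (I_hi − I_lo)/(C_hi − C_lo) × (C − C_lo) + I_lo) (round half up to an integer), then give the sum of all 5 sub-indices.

704

Cairo 414.2: bracket 230.0–429.7 → index 101–150; slope 49/199.7, offset 184.2.
AQI = 101 + 49/199.7·184.2 ≈ 146.20 ⇒ 146.
Salt Lake City: row 230.0–429.7 (AQI 101–150). (150−101)·(288.6−230.0)/(429.7−230.0) + 101 = 49·58.6/199.7 + 101 ≈ 115.38 → 115.
Seoul: row 230.0–429.7 (AQI 101–150). (150−101)·(380.6−230.0)/(429.7−230.0) + 101 = 49·150.6/199.7 + 101 ≈ 137.95 → 138.
Santiago: row 230.0–429.7 (AQI 101–150). (150−101)·(354.2−230.0)/(429.7−230.0) + 101 = 49·124.2/199.7 + 101 ≈ 131.47 → 131.
Delhi: 482.2 ∈ [429.8, 543.5] ↔ index [151, 200].
151 + (482.2−429.8)·(200−151)/(543.5−429.8) = 151 + 52.4·49/113.7 ≈ 173.58, so AQI = 174.
AQIs: Cairo=146, Salt Lake City=115, Seoul=138, Santiago=131, Delhi=174. Sum = 146 + 115 + 138 + 131 + 174 = 704.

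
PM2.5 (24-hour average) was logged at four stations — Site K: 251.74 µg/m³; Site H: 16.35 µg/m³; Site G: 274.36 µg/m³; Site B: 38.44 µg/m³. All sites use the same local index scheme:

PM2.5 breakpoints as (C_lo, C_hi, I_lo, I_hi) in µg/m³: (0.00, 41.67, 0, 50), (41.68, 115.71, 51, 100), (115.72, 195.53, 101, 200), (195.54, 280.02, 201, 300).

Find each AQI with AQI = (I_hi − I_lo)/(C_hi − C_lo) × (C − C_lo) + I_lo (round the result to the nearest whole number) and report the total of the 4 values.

626

Site K: 251.74 lies in 195.54–280.02, so I_lo=201, I_hi=300, C_lo=195.54, C_hi=280.02.
(300−201)/(280.02−195.54) × (251.74−195.54) + 201 = 99/84.48 × 56.20 + 201 ≈ 266.86 → 267.
Site H: 16.35 ∈ [0.00, 41.67] ↔ index [0, 50].
0 + (16.35−0.00)·(50−0)/(41.67−0.00) = 0 + 16.35·50/41.67 ≈ 19.62, so AQI = 20.
Site G 274.36: bracket 195.54–280.02 → index 201–300; slope 99/84.48, offset 78.82.
AQI = 201 + 99/84.48·78.82 ≈ 293.37 ⇒ 293.
Site B 38.44: bracket 0.00–41.67 → index 0–50; slope 50/41.67, offset 38.44.
AQI = 0 + 50/41.67·38.44 ≈ 46.12 ⇒ 46.
AQIs: Site K=267, Site H=20, Site G=293, Site B=46. Sum = 267 + 20 + 293 + 46 = 626.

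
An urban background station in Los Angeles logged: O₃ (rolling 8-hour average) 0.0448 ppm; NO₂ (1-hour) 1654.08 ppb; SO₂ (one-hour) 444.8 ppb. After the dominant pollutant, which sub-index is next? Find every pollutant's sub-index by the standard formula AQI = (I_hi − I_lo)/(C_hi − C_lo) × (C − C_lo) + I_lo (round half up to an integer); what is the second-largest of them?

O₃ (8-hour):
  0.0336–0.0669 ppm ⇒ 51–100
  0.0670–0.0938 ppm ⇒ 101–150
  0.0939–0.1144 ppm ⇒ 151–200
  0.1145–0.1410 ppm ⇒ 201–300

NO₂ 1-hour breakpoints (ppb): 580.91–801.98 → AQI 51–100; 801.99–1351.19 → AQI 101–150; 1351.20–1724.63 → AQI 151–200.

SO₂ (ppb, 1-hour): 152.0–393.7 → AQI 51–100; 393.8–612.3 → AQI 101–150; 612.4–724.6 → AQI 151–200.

O₃ 0.0448: bracket 0.0336–0.0669 → index 51–100; slope 49/0.0333, offset 0.0112.
AQI = 51 + 49/0.0333·0.0112 ≈ 67.48 ⇒ 67.
NO₂: 1654.08 lies in 1351.20–1724.63, so I_lo=151, I_hi=200, C_lo=1351.20, C_hi=1724.63.
(200−151)/(1724.63−1351.20) × (1654.08−1351.20) + 151 = 49/373.43 × 302.88 + 151 ≈ 190.74 → 191.
SO₂: 444.8 ∈ [393.8, 612.3] ↔ index [101, 150].
101 + (444.8−393.8)·(150−101)/(612.3−393.8) = 101 + 51.0·49/218.5 ≈ 112.44, so AQI = 112.
Sub-indices: O₃→67, NO₂→191, SO₂→112. Ranked high→low: 191, 112, 67. Second-highest sub-index = 112.

112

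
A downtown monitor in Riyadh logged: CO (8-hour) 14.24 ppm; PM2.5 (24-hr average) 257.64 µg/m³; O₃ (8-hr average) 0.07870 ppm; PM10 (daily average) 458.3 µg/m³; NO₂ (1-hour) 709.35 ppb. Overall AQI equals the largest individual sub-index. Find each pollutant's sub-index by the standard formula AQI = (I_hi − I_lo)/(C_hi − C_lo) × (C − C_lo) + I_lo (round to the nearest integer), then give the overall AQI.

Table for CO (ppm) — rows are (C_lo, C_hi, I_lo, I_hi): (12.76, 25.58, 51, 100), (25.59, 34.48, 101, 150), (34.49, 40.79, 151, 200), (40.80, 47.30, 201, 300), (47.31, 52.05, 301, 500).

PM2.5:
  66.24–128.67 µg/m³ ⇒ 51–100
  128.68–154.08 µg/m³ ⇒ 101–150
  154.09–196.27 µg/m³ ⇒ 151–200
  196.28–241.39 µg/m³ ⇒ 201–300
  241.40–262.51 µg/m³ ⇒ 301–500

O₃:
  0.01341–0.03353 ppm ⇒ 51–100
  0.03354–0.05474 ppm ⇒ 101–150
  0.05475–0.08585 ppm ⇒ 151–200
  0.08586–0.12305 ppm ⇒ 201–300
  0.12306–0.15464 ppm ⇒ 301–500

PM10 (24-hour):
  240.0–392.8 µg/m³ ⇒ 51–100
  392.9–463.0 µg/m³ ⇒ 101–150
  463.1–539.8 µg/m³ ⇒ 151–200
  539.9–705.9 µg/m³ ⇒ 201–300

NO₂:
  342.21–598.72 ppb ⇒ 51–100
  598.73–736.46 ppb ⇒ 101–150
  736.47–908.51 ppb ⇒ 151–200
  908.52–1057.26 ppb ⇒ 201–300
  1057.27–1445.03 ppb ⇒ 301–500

454

CO: 14.24 lies in 12.76–25.58, so I_lo=51, I_hi=100, C_lo=12.76, C_hi=25.58.
(100−51)/(25.58−12.76) × (14.24−12.76) + 51 = 49/12.82 × 1.48 + 51 ≈ 56.66 → 57.
PM2.5 257.64: bracket 241.40–262.51 → index 301–500; slope 199/21.11, offset 16.24.
AQI = 301 + 199/21.11·16.24 ≈ 454.09 ⇒ 454.
O₃: 0.07870 lies in 0.05475–0.08585, so I_lo=151, I_hi=200, C_lo=0.05475, C_hi=0.08585.
(200−151)/(0.08585−0.05475) × (0.07870−0.05475) + 151 = 49/0.03110 × 0.02395 + 151 ≈ 188.73 → 189.
PM10 458.3: bracket 392.9–463.0 → index 101–150; slope 49/70.1, offset 65.4.
AQI = 101 + 49/70.1·65.4 ≈ 146.71 ⇒ 147.
NO₂: row 598.73–736.46 (AQI 101–150). (150−101)·(709.35−598.73)/(736.46−598.73) + 101 = 49·110.62/137.73 + 101 ≈ 140.36 → 140.
Sub-indices: CO→57, PM2.5→454, O₃→189, PM10→147, NO₂→140. Overall AQI = max = 454; dominant pollutant is PM2.5.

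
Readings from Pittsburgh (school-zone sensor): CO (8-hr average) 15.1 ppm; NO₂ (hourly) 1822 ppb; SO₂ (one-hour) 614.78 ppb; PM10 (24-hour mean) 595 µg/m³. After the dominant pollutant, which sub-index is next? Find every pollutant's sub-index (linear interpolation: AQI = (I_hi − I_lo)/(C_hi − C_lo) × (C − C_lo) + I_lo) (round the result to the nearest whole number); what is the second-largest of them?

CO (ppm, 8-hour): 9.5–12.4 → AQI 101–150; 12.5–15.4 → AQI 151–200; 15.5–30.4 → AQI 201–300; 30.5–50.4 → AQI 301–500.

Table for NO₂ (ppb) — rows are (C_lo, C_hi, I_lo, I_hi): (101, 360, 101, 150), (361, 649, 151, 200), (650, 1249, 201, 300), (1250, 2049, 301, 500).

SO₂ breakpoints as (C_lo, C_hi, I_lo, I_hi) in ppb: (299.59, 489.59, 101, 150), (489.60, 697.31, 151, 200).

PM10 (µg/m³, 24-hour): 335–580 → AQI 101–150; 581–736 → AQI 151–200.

195

CO: 15.1 ∈ [12.5, 15.4] ↔ index [151, 200].
151 + (15.1−12.5)·(200−151)/(15.4−12.5) = 151 + 2.6·49/2.9 ≈ 194.93, so AQI = 195.
NO₂ 1822: bracket 1250–2049 → index 301–500; slope 199/799, offset 572.
AQI = 301 + 199/799·572 ≈ 443.46 ⇒ 443.
SO₂ 614.78: bracket 489.60–697.31 → index 151–200; slope 49/207.71, offset 125.18.
AQI = 151 + 49/207.71·125.18 ≈ 180.53 ⇒ 181.
PM10 595: bracket 581–736 → index 151–200; slope 49/155, offset 14.
AQI = 151 + 49/155·14 ≈ 155.43 ⇒ 155.
Sub-indices: CO→195, NO₂→443, SO₂→181, PM10→155. Ranked high→low: 443, 195, 181, 155. Second-highest sub-index = 195.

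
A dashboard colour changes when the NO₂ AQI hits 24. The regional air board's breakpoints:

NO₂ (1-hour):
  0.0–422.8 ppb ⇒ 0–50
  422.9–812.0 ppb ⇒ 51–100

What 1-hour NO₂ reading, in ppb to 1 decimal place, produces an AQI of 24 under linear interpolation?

202.9

AQI 24 lies in the 0–50 band, which corresponds to 0.0–422.8 ppb.
C = 0.0 + (24−0)×(422.8−0.0)/(50−0) = 0.0 + 24×422.8/50 ≈ 202.944 ppb → 202.9 ppb to 1 dp.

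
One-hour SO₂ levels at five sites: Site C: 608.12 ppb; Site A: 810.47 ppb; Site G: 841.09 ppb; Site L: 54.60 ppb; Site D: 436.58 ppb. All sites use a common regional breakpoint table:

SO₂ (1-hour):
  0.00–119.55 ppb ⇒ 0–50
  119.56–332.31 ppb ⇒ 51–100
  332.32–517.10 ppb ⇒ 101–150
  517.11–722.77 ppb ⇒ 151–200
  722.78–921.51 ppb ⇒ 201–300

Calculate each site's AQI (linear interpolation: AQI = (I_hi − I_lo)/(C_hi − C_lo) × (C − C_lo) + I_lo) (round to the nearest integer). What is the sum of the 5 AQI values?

830

Site C: 608.12 lies in 517.11–722.77, so I_lo=151, I_hi=200, C_lo=517.11, C_hi=722.77.
(200−151)/(722.77−517.11) × (608.12−517.11) + 151 = 49/205.66 × 91.01 + 151 ≈ 172.68 → 173.
Site A: 810.47 ∈ [722.78, 921.51] ↔ index [201, 300].
201 + (810.47−722.78)·(300−201)/(921.51−722.78) = 201 + 87.69·99/198.73 ≈ 244.68, so AQI = 245.
Site G: 841.09 lies in 722.78–921.51, so I_lo=201, I_hi=300, C_lo=722.78, C_hi=921.51.
(300−201)/(921.51−722.78) × (841.09−722.78) + 201 = 99/198.73 × 118.31 + 201 ≈ 259.94 → 260.
Site L: 54.60 lies in 0.00–119.55, so I_lo=0, I_hi=50, C_lo=0.00, C_hi=119.55.
(50−0)/(119.55−0.00) × (54.60−0.00) + 0 = 50/119.55 × 54.60 + 0 ≈ 22.84 → 23.
Site D: 436.58 lies in 332.32–517.10, so I_lo=101, I_hi=150, C_lo=332.32, C_hi=517.10.
(150−101)/(517.10−332.32) × (436.58−332.32) + 101 = 49/184.78 × 104.26 + 101 ≈ 128.65 → 129.
AQIs: Site C=173, Site A=245, Site G=260, Site L=23, Site D=129. Sum = 173 + 245 + 260 + 23 + 129 = 830.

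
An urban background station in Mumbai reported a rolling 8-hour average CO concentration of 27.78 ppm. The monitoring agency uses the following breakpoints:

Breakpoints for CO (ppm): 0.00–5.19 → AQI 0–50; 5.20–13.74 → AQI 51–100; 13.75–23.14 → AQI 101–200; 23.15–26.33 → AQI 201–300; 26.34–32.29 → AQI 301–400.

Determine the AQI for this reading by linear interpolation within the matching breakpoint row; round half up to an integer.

CO: 27.78 lies in 26.34–32.29, so I_lo=301, I_hi=400, C_lo=26.34, C_hi=32.29.
(400−301)/(32.29−26.34) × (27.78−26.34) + 301 = 99/5.95 × 1.44 + 301 ≈ 324.96 → 325.

325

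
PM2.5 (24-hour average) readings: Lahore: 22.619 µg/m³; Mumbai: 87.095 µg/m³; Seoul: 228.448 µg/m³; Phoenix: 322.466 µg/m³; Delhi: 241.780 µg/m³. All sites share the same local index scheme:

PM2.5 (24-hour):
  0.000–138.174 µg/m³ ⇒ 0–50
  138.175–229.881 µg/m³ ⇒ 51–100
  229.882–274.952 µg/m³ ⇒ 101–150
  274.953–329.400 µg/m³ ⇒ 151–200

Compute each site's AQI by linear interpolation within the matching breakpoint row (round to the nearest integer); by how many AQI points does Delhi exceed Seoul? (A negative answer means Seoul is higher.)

Lahore: row 0.000–138.174 (AQI 0–50). (50−0)·(22.619−0.000)/(138.174−0.000) + 0 = 50·22.619/138.174 + 0 ≈ 8.18 → 8.
Mumbai: 87.095 lies in 0.000–138.174, so I_lo=0, I_hi=50, C_lo=0.000, C_hi=138.174.
(50−0)/(138.174−0.000) × (87.095−0.000) + 0 = 50/138.174 × 87.095 + 0 ≈ 31.52 → 32.
Seoul 228.448: bracket 138.175–229.881 → index 51–100; slope 49/91.706, offset 90.273.
AQI = 51 + 49/91.706·90.273 ≈ 99.23 ⇒ 99.
Phoenix 322.466: bracket 274.953–329.400 → index 151–200; slope 49/54.447, offset 47.513.
AQI = 151 + 49/54.447·47.513 ≈ 193.76 ⇒ 194.
Delhi 241.780: bracket 229.882–274.952 → index 101–150; slope 49/45.070, offset 11.898.
AQI = 101 + 49/45.070·11.898 ≈ 113.94 ⇒ 114.
AQIs: Lahore=8, Mumbai=32, Seoul=99, Phoenix=194, Delhi=114. Delhi (114) − Seoul (99) = 15.

15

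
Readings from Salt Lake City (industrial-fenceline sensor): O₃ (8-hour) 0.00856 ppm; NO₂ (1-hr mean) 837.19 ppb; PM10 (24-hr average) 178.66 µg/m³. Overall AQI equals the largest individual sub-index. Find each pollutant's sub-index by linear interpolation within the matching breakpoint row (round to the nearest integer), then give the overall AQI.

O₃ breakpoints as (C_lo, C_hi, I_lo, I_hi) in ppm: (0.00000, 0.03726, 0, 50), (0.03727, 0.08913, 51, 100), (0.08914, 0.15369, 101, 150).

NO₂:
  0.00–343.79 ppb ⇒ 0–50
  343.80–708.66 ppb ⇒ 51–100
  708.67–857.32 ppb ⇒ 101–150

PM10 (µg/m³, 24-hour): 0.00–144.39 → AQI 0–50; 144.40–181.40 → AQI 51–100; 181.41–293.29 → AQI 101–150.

O₃: row 0.00000–0.03726 (AQI 0–50). (50−0)·(0.00856−0.00000)/(0.03726−0.00000) + 0 = 50·0.00856/0.03726 + 0 ≈ 11.49 → 11.
NO₂: row 708.67–857.32 (AQI 101–150). (150−101)·(837.19−708.67)/(857.32−708.67) + 101 = 49·128.52/148.65 + 101 ≈ 143.36 → 143.
PM10: 178.66 ∈ [144.40, 181.40] ↔ index [51, 100].
51 + (178.66−144.40)·(100−51)/(181.40−144.40) = 51 + 34.26·49/37.00 ≈ 96.37, so AQI = 96.
Sub-indices: O₃→11, NO₂→143, PM10→96. Overall AQI = max = 143; dominant pollutant is NO₂.
AQI 143: Unhealthy for Sensitive Groups.

143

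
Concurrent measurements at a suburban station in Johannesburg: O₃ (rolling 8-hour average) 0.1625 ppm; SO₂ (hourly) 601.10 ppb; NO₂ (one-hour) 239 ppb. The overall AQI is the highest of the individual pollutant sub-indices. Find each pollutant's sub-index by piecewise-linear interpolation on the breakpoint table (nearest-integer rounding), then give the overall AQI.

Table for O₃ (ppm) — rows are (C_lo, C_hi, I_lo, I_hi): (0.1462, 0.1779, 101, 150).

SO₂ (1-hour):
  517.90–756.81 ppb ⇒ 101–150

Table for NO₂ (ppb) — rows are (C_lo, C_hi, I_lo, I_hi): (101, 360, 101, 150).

127

O₃: 0.1625 lies in 0.1462–0.1779, so I_lo=101, I_hi=150, C_lo=0.1462, C_hi=0.1779.
(150−101)/(0.1779−0.1462) × (0.1625−0.1462) + 101 = 49/0.0317 × 0.0163 + 101 ≈ 126.20 → 126.
SO₂: row 517.90–756.81 (AQI 101–150). (150−101)·(601.10−517.90)/(756.81−517.90) + 101 = 49·83.20/238.91 + 101 ≈ 118.06 → 118.
NO₂: 239 lies in 101–360, so I_lo=101, I_hi=150, C_lo=101, C_hi=360.
(150−101)/(360−101) × (239−101) + 101 = 49/259 × 138 + 101 ≈ 127.11 → 127.
Sub-indices: O₃→126, SO₂→118, NO₂→127. Overall AQI = max = 127; dominant pollutant is NO₂.
AQI 127: Unhealthy for Sensitive Groups.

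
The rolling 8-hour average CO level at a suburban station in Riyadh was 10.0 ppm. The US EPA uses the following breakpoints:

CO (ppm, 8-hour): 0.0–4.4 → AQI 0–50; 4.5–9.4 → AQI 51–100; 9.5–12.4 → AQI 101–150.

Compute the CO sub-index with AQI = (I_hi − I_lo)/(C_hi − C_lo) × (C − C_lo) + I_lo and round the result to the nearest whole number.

109

CO: 10.0 ∈ [9.5, 12.4] ↔ index [101, 150].
101 + (10.0−9.5)·(150−101)/(12.4−9.5) = 101 + 0.5·49/2.9 ≈ 109.45, so AQI = 109.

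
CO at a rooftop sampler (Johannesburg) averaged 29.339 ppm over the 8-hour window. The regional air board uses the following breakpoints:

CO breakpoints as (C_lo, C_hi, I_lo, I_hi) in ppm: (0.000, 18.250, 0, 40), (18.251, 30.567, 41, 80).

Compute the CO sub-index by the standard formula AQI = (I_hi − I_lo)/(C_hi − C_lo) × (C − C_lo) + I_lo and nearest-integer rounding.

76

CO: 29.339 ∈ [18.251, 30.567] ↔ index [41, 80].
41 + (29.339−18.251)·(80−41)/(30.567−18.251) = 41 + 11.088·39/12.316 ≈ 76.11, so AQI = 76.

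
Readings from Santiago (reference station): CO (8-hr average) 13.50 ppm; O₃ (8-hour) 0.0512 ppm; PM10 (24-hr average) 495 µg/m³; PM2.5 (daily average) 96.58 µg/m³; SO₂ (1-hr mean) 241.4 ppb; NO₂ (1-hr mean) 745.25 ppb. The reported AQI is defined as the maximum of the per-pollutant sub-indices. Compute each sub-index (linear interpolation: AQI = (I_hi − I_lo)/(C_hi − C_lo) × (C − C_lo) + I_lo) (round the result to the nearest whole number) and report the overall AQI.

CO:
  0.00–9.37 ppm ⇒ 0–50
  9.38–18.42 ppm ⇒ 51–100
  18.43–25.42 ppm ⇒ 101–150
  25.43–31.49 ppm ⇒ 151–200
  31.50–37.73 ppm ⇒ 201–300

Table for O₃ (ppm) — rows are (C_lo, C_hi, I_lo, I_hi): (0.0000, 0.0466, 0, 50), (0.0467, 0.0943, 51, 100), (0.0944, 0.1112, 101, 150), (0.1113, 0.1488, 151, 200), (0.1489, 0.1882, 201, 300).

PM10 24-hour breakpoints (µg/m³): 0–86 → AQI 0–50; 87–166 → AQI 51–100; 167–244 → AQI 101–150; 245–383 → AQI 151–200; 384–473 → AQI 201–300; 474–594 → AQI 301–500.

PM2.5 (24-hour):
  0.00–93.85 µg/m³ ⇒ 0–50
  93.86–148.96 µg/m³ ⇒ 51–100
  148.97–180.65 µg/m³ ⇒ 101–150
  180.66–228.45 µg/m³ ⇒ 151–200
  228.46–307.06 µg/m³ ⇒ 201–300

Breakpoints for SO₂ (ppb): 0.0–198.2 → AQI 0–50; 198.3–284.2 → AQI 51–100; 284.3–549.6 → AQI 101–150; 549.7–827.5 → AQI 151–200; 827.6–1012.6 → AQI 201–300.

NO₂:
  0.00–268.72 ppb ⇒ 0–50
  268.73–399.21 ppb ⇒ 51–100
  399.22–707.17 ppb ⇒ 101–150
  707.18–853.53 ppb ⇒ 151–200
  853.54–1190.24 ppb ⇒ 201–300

336

CO: 13.50 lies in 9.38–18.42, so I_lo=51, I_hi=100, C_lo=9.38, C_hi=18.42.
(100−51)/(18.42−9.38) × (13.50−9.38) + 51 = 49/9.04 × 4.12 + 51 ≈ 73.33 → 73.
O₃: row 0.0467–0.0943 (AQI 51–100). (100−51)·(0.0512−0.0467)/(0.0943−0.0467) + 51 = 49·0.0045/0.0476 + 51 ≈ 55.63 → 56.
PM10: 495 ∈ [474, 594] ↔ index [301, 500].
301 + (495−474)·(500−301)/(594−474) = 301 + 21·199/120 ≈ 335.83, so AQI = 336.
PM2.5: 96.58 lies in 93.86–148.96, so I_lo=51, I_hi=100, C_lo=93.86, C_hi=148.96.
(100−51)/(148.96−93.86) × (96.58−93.86) + 51 = 49/55.10 × 2.72 + 51 ≈ 53.42 → 53.
SO₂: 241.4 lies in 198.3–284.2, so I_lo=51, I_hi=100, C_lo=198.3, C_hi=284.2.
(100−51)/(284.2−198.3) × (241.4−198.3) + 51 = 49/85.9 × 43.1 + 51 ≈ 75.59 → 76.
NO₂ 745.25: bracket 707.18–853.53 → index 151–200; slope 49/146.35, offset 38.07.
AQI = 151 + 49/146.35·38.07 ≈ 163.75 ⇒ 164.
Sub-indices: CO→73, O₃→56, PM10→336, PM2.5→53, SO₂→76, NO₂→164. Overall AQI = max = 336; dominant pollutant is PM10.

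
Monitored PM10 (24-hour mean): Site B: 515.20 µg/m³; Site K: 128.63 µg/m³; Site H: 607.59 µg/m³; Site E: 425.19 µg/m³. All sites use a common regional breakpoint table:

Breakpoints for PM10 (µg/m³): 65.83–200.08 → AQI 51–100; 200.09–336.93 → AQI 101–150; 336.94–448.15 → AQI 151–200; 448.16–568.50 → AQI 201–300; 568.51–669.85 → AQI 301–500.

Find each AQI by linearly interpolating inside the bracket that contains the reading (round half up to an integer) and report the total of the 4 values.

898

Site B: 515.20 lies in 448.16–568.50, so I_lo=201, I_hi=300, C_lo=448.16, C_hi=568.50.
(300−201)/(568.50−448.16) × (515.20−448.16) + 201 = 99/120.34 × 67.04 + 201 ≈ 256.15 → 256.
Site K: 128.63 ∈ [65.83, 200.08] ↔ index [51, 100].
51 + (128.63−65.83)·(100−51)/(200.08−65.83) = 51 + 62.80·49/134.25 ≈ 73.92, so AQI = 74.
Site H: row 568.51–669.85 (AQI 301–500). (500−301)·(607.59−568.51)/(669.85−568.51) + 301 = 199·39.08/101.34 + 301 ≈ 377.74 → 378.
Site E: 425.19 lies in 336.94–448.15, so I_lo=151, I_hi=200, C_lo=336.94, C_hi=448.15.
(200−151)/(448.15−336.94) × (425.19−336.94) + 151 = 49/111.21 × 88.25 + 151 ≈ 189.88 → 190.
AQIs: Site B=256, Site K=74, Site H=378, Site E=190. Sum = 256 + 74 + 378 + 190 = 898.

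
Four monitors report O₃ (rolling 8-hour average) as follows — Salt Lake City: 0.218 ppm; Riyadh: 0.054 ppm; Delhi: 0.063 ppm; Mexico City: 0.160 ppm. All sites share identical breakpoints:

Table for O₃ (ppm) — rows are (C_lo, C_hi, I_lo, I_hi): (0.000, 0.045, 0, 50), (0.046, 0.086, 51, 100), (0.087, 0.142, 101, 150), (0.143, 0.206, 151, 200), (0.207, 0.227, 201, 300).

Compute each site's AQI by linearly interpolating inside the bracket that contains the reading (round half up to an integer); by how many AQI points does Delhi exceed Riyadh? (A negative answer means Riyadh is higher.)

Salt Lake City: 0.218 ∈ [0.207, 0.227] ↔ index [201, 300].
201 + (0.218−0.207)·(300−201)/(0.227−0.207) = 201 + 0.011·99/0.020 ≈ 255.45, so AQI = 255.
Riyadh: 0.054 lies in 0.046–0.086, so I_lo=51, I_hi=100, C_lo=0.046, C_hi=0.086.
(100−51)/(0.086−0.046) × (0.054−0.046) + 51 = 49/0.040 × 0.008 + 51 ≈ 60.80 → 61.
Delhi: row 0.046–0.086 (AQI 51–100). (100−51)·(0.063−0.046)/(0.086−0.046) + 51 = 49·0.017/0.040 + 51 ≈ 71.83 → 72.
Mexico City: 0.160 ∈ [0.143, 0.206] ↔ index [151, 200].
151 + (0.160−0.143)·(200−151)/(0.206−0.143) = 151 + 0.017·49/0.063 ≈ 164.22, so AQI = 164.
AQIs: Salt Lake City=255, Riyadh=61, Delhi=72, Mexico City=164. Delhi (72) − Riyadh (61) = 11.

11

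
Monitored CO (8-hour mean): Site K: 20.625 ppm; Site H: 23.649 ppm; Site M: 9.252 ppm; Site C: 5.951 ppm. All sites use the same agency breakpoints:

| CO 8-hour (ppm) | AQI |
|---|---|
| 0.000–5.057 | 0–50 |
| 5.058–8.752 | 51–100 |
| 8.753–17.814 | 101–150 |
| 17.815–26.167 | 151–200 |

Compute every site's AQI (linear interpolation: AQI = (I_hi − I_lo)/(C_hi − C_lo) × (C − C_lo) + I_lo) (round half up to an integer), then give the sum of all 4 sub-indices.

519

Site K 20.625: bracket 17.815–26.167 → index 151–200; slope 49/8.352, offset 2.810.
AQI = 151 + 49/8.352·2.810 ≈ 167.49 ⇒ 167.
Site H: row 17.815–26.167 (AQI 151–200). (200−151)·(23.649−17.815)/(26.167−17.815) + 151 = 49·5.834/8.352 + 151 ≈ 185.23 → 185.
Site M 9.252: bracket 8.753–17.814 → index 101–150; slope 49/9.061, offset 0.499.
AQI = 101 + 49/9.061·0.499 ≈ 103.70 ⇒ 104.
Site C 5.951: bracket 5.058–8.752 → index 51–100; slope 49/3.694, offset 0.893.
AQI = 51 + 49/3.694·0.893 ≈ 62.85 ⇒ 63.
AQIs: Site K=167, Site H=185, Site M=104, Site C=63. Sum = 167 + 185 + 104 + 63 = 519.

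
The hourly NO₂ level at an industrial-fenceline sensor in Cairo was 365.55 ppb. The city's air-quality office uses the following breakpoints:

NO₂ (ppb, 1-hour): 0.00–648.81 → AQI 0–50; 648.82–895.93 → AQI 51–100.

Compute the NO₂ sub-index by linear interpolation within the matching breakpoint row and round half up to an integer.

28

NO₂ 365.55: bracket 0.00–648.81 → index 0–50; slope 50/648.81, offset 365.55.
AQI = 0 + 50/648.81·365.55 ≈ 28.17 ⇒ 28.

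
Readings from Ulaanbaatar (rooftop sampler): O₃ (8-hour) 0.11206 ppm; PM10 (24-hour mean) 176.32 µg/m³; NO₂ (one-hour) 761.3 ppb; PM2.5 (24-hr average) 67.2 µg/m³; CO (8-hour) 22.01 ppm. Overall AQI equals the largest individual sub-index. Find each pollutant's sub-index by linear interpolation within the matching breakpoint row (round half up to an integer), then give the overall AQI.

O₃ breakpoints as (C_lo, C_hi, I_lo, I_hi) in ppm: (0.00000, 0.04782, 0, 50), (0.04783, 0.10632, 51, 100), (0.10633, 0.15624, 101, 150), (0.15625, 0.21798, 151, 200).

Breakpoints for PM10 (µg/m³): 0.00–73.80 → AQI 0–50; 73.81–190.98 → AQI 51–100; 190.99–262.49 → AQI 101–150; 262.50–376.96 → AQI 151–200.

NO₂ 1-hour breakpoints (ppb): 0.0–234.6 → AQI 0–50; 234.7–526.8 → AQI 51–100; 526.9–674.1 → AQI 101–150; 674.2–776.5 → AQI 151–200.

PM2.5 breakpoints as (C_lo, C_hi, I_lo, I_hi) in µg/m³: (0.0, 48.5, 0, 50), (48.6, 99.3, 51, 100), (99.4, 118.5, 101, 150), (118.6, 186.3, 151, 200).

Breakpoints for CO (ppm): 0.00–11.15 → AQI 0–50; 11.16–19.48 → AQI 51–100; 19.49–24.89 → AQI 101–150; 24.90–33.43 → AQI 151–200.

193

O₃: 0.11206 lies in 0.10633–0.15624, so I_lo=101, I_hi=150, C_lo=0.10633, C_hi=0.15624.
(150−101)/(0.15624−0.10633) × (0.11206−0.10633) + 101 = 49/0.04991 × 0.00573 + 101 ≈ 106.63 → 107.
PM10: 176.32 lies in 73.81–190.98, so I_lo=51, I_hi=100, C_lo=73.81, C_hi=190.98.
(100−51)/(190.98−73.81) × (176.32−73.81) + 51 = 49/117.17 × 102.51 + 51 ≈ 93.87 → 94.
NO₂ 761.3: bracket 674.2–776.5 → index 151–200; slope 49/102.3, offset 87.1.
AQI = 151 + 49/102.3·87.1 ≈ 192.72 ⇒ 193.
PM2.5 67.2: bracket 48.6–99.3 → index 51–100; slope 49/50.7, offset 18.6.
AQI = 51 + 49/50.7·18.6 ≈ 68.98 ⇒ 69.
CO: 22.01 lies in 19.49–24.89, so I_lo=101, I_hi=150, C_lo=19.49, C_hi=24.89.
(150−101)/(24.89−19.49) × (22.01−19.49) + 101 = 49/5.40 × 2.52 + 101 ≈ 123.87 → 124.
Sub-indices: O₃→107, PM10→94, NO₂→193, PM2.5→69, CO→124. Overall AQI = max = 193; dominant pollutant is NO₂.
AQI 193: Unhealthy.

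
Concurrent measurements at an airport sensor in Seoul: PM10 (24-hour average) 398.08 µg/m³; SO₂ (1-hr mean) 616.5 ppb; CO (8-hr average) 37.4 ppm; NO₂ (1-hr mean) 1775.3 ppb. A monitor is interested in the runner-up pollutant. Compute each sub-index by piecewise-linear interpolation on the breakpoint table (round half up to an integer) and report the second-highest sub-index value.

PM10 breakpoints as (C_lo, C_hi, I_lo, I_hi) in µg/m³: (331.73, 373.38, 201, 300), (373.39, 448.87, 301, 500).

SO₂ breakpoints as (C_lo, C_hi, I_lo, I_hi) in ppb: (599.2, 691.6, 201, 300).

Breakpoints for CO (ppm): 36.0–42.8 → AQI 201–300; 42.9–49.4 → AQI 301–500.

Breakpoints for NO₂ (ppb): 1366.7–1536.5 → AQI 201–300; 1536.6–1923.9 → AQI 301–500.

366

PM10: 398.08 lies in 373.39–448.87, so I_lo=301, I_hi=500, C_lo=373.39, C_hi=448.87.
(500−301)/(448.87−373.39) × (398.08−373.39) + 301 = 199/75.48 × 24.69 + 301 ≈ 366.09 → 366.
SO₂: row 599.2–691.6 (AQI 201–300). (300−201)·(616.5−599.2)/(691.6−599.2) + 201 = 99·17.3/92.4 + 201 ≈ 219.54 → 220.
CO 37.4: bracket 36.0–42.8 → index 201–300; slope 99/6.8, offset 1.4.
AQI = 201 + 99/6.8·1.4 ≈ 221.38 ⇒ 221.
NO₂: row 1536.6–1923.9 (AQI 301–500). (500−301)·(1775.3−1536.6)/(1923.9−1536.6) + 301 = 199·238.7/387.3 + 301 ≈ 423.65 → 424.
Sub-indices: PM10→366, SO₂→220, CO→221, NO₂→424. Ranked high→low: 424, 366, 221, 220. Second-highest sub-index = 366.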